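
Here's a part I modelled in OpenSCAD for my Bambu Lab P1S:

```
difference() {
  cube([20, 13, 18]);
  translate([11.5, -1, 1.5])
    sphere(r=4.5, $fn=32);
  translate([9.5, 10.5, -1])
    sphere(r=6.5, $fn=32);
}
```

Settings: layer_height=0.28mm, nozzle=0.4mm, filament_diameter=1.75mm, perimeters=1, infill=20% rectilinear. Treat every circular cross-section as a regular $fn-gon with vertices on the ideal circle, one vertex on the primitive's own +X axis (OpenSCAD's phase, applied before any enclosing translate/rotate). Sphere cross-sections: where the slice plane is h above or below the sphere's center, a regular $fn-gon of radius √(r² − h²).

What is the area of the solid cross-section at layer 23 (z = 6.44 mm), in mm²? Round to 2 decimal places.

260.00 mm²

At z = 6.44 mm: the cube (footprint 20×13) is included at this height (area 260.00 mm²); the sphere at (11.5, -1) does not reach this height (|z−center|=4.940 > r=4.5); the sphere at (9.5, 10.5) is not intersected at this z (|z−center|=7.440 > r=6.5); Taking the first minus the rest: none of the subtracted shapes is present at this height, so the 20×13 cube is unchanged — area = 260.00 mm². Overall, the cross-section is a single solid region. Net area = 260.00 mm².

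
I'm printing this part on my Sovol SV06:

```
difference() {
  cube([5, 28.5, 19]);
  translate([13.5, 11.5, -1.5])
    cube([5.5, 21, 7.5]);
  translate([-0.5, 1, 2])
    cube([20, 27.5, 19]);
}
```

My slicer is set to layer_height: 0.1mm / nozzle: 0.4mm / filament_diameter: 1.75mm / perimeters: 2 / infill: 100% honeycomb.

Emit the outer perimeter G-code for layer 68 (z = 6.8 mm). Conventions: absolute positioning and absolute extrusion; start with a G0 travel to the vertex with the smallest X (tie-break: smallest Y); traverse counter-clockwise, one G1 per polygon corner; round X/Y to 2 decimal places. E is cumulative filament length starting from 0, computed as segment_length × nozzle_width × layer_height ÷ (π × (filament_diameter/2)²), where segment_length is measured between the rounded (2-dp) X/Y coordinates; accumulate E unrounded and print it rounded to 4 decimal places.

At z = 6.8 mm: the cube is present — its section is the full 5×28.5 rectangle; the cube at (13.5, 11.5) is absent (z outside [-1.5, 6]); the cube at (-0.5, 1) is present — its section is the full 20×27.5 rectangle; Subtracting the remaining from the first: starting from the 5×28.5 cube, the 20×27.5 cube at (-0.5, 1) partially overlaps it — only the 137.50 mm² overlap (of its 550.00 mm²) is removed, clipping the outline — 1 connected region. The outline is a single polygon with 4 vertices. Extrusion per mm of travel: 0.4 × 0.1 / (π × 0.875²) = 0.016630. Accumulating E over each segment gives final E = 0.1996.

G0 X0.00 Y0.00 Z6.80
G1 X5.00 Y0.00 E0.0832
G1 X5.00 Y1.00 E0.0998
G1 X0.00 Y1.00 E0.1829
G1 X0.00 Y0.00 E0.1996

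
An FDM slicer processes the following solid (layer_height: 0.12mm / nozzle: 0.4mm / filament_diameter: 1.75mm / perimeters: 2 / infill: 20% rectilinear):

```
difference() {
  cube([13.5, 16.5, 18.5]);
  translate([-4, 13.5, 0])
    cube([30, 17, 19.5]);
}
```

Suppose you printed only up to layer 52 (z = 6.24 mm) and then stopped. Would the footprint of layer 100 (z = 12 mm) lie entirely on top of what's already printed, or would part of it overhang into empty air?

entirely on top

Compare the two slices. At z = 6.24: the cube is present — its section is the full 13.5×16.5 rectangle (area 222.75 mm²); the 30×17 cube at (-4, 13.5) contributes its full rectangle (area 510.00 mm²); After the difference (first − rest): starting from the 13.5×16.5 cube (222.75 mm²), the 30×17 cube at (-4, 13.5) partially overlaps it — only the 40.50 mm² overlap (of its 510.00 mm²) is removed, clipping the outline — area = 182.25 mm². At z = 12: the cube is present — its section is the full 13.5×16.5 rectangle (area 222.75 mm²); the 30×17 cube at (-4, 13.5) contributes its full rectangle (area 510.00 mm²); Taking the first minus the rest: starting from the 13.5×16.5 cube (222.75 mm²), the 30×17 cube at (-4, 13.5) partially overlaps it — only the 40.50 mm² overlap (of its 510.00 mm²) is removed, clipping the outline — area = 182.25 mm². Checking containment: the cross-section at z = 12 is a subset of the cross-section at z = 6.24.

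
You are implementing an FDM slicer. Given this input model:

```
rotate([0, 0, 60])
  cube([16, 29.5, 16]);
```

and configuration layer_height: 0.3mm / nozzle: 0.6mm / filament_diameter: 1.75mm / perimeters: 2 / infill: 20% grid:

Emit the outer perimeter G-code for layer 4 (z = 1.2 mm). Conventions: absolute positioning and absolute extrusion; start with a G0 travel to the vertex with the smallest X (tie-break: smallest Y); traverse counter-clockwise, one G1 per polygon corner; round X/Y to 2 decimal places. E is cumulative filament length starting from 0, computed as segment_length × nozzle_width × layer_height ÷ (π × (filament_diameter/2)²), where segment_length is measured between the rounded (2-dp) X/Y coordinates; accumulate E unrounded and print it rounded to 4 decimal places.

G0 X-25.55 Y14.75 Z1.20
G1 X0.00 Y0.00 E2.2078
G1 X8.00 Y13.86 E3.4054
G1 X-17.55 Y28.61 E5.6132
G1 X-25.55 Y14.75 E6.8108

At z = 1.2 mm: the 16×29.5 cube contributes its full rectangle; (whole slice rotated 60° about Z — lengths, areas and connectivity unchanged). The outline is a single polygon with 4 vertices. Extrusion per mm of travel: 0.6 × 0.3 / (π × 0.875²) = 0.074835. Accumulating E over each segment gives final E = 6.8108.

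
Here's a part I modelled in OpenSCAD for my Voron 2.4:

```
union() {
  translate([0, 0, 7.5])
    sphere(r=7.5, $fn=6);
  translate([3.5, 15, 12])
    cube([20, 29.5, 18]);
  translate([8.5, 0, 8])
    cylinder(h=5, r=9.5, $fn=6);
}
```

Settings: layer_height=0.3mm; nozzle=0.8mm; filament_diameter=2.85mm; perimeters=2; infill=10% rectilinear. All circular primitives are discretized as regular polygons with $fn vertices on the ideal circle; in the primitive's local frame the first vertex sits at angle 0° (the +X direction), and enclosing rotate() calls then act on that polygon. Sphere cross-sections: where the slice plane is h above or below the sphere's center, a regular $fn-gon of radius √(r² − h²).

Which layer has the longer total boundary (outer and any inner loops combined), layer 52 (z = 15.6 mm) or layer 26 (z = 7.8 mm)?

layer 52 (z = 15.6 mm)

Layer 52 (z = 15.6): the sphere does not reach this height (|z−center|=8.100 > r=7.5); the cube at (3.5, 15) is present — its section is the full 20×29.5 rectangle (perimeter 99.00 mm); the cylinder at (8.5, 0) is not intersected at this z (z outside [8, 13]); Merging all regions: only the 20×29.5 cube at (3.5, 15) is present, so the union is just that shape — boundary = 99.00 mm. So its perimeter = 99.00 mm. Layer 26 (z = 7.8): the r=7.5 sphere contributes a regular 6-gon of circumradius √(7.5²−0.3²) = 7.494 (perimeter = 2·6·7.494·sin(180°/6) = 44.96 mm); the cube at (3.5, 15) is not intersected at this z (z outside [12, 30]); the cylinder at (8.5, 0) is absent (z outside [8, 13]); Taking the union: only the r=7.5 sphere is present, so the union is just that shape — boundary = 44.96 mm. So its perimeter = 44.96 mm. Layer 52 is larger (99.00 vs 44.96 mm).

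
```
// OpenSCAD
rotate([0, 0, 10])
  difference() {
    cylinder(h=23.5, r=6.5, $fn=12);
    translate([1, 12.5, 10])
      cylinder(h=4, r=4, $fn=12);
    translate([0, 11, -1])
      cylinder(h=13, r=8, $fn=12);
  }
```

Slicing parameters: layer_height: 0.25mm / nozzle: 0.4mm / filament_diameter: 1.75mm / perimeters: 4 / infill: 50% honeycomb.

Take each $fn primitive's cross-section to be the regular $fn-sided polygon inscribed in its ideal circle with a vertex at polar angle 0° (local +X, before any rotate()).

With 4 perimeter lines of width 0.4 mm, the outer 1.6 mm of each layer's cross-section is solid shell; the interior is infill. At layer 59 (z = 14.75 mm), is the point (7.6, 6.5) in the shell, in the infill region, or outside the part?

At z = 14.75 mm: the r=6.5 cylinder gives a regular 12-gon of circumradius 6.5 (constant along its height); the cylinder at (1, 12.5) is absent (z outside [10, 14]); the cylinder at (0, 11) is absent (z outside [-1, 12]); Taking the first minus the rest: none of the subtracted shapes is present at this height, so the r=6.5 cylinder is unchanged — 1 connected region; (whole slice rotated 10° about Z — lengths, areas and connectivity unchanged). Overall, the cross-section is a single solid region. Undo the 10° rotation: the query point maps to (8.613, 5.082) in the un-rotated model frame. The nearest boundary edge runs (6.50, 0.00)→(5.63, 3.25); distance from the point to it = 3.50 mm. The point is not inside any of the regions above, so it lies outside the cross-section (3.50 mm from the nearest boundary).

outside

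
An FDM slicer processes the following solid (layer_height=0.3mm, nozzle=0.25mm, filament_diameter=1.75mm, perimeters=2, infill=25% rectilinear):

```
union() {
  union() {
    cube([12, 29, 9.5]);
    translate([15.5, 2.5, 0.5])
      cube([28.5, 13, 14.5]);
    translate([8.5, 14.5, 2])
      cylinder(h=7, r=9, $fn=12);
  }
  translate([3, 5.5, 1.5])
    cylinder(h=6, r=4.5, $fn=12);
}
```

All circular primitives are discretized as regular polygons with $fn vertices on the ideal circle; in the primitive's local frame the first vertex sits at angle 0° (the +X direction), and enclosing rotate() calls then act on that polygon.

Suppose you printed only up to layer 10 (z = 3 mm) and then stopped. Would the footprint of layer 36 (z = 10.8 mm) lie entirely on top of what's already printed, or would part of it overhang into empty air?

entirely on top

Compare the two slices. At z = 3: the cube (footprint 12×29) is included at this height (area 348.00 mm²); the cube at (15.5, 2.5) is present — its section is the full 28.5×13 rectangle (area 370.50 mm²); the r=9 cylinder at (8.5, 14.5) contributes a regular 12-gon of circumradius 9 (area = (12/2)·9.000²·sin(360°/12) = 243.00 mm²); Taking the union: the regions partially overlap — summed areas 961.50 mm² minus the doubly-counted overlap 188.75 mm² gives 772.75 mm² — area = 772.75 mm²; the cylinder at (3, 5.5): section is a regular 12-gon, circumradius r=4.5 (area = (12/2)·4.500²·sin(360°/12) = 60.75 mm²); Combining (union): the regions partially overlap — summed areas 833.50 mm² minus the doubly-counted overlap 54.55 mm² gives 778.95 mm² — area = 778.95 mm². At z = 10.8: the cube is absent (z outside [0, 9.5]); the cube at (15.5, 2.5) (footprint 28.5×13) is included at this height (area 370.50 mm²); the cylinder at (8.5, 14.5) does not reach this height (z outside [2, 9]); Merging all regions: only the 28.5×13 cube at (15.5, 2.5) is present, so the union is just that shape — area = 370.50 mm²; the cylinder at (3, 5.5) is absent (z outside [1.5, 7.5]); Taking the union: only the result so far is present, so the union is just that shape — area = 370.50 mm². Checking containment: the cross-section at z = 10.8 is a subset of the cross-section at z = 3.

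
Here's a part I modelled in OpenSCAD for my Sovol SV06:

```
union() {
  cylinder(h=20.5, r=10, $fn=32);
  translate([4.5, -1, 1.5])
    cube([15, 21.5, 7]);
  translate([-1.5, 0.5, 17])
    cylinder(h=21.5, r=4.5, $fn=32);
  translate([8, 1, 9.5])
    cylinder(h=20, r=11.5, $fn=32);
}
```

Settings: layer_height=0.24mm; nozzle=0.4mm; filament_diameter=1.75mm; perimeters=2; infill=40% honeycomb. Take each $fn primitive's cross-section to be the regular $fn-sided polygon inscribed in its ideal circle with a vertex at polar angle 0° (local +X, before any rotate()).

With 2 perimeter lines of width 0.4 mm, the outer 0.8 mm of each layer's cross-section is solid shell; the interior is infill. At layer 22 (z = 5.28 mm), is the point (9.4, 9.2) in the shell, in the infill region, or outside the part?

infill

At z = 5.28 mm: the cylinder: section is a regular 32-gon, circumradius r=10; the 15×21.5 cube at (4.5, -1) contributes its full rectangle; the cylinder at (-1.5, 0.5) is not intersected at this z (z outside [17, 38.5]); the cylinder at (8, 1) does not reach this height (z outside [9.5, 29.5]); Combining (union): the regions partially overlap (shared area 40.20 mm²), so overlapping operands fuse into one piece — 1 connected region. Overall, the cross-section is a single solid region. The nearest boundary edge runs (4.50, 8.88)→(4.50, 20.50); distance from the point to it = 4.90 mm. The point is inside the cross-section and 4.90 mm from the nearest boundary — more than the 0.8 mm shell width (2 × 0.4), so it's in the infill interior.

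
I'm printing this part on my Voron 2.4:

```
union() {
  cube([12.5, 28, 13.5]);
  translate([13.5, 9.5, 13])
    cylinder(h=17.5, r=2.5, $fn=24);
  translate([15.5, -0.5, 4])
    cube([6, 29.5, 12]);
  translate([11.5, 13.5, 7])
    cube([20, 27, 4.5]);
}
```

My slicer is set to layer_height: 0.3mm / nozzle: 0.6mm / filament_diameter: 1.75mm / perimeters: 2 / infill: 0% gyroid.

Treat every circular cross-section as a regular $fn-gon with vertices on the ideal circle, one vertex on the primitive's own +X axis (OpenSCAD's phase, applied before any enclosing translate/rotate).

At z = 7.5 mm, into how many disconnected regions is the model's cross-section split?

1

At z = 7.5 mm: the cube (footprint 12.5×28) is included at this height; the cylinder at (13.5, 9.5) does not reach this height (z outside [13, 30.5]); the cube at (15.5, -0.5) (footprint 6×29.5) is included at this height; the cube at (11.5, 13.5) (footprint 20×27) is included at this height; Merging all regions: the regions partially overlap (shared area 107.50 mm²), so overlapping operands fuse into one piece — 1 connected region. The result has 1 disconnected region.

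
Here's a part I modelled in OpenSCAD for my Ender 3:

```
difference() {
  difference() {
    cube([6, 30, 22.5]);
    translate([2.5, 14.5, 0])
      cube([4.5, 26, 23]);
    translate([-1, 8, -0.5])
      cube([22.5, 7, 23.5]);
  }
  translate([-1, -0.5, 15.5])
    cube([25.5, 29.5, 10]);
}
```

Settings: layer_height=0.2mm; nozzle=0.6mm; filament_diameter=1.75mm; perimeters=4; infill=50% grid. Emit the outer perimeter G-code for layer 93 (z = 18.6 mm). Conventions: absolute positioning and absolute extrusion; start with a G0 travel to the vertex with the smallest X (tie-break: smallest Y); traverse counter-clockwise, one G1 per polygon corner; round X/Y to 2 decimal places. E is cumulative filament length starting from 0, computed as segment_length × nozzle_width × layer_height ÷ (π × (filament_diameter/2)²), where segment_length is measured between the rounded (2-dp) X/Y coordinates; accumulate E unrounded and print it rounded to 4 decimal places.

G0 X0.00 Y29.00 Z18.60
G1 X2.50 Y29.00 E0.1247
G1 X2.50 Y30.00 E0.1746
G1 X0.00 Y30.00 E0.2993
G1 X0.00 Y29.00 E0.3492

At z = 18.6 mm: the cube is present — its section is the full 6×30 rectangle; the cube at (2.5, 14.5) is present — its section is the full 4.5×26 rectangle; the 22.5×7 cube at (-1, 8) contributes its full rectangle; After the difference (first − rest): starting from the 6×30 cube, the 4.5×26 cube at (2.5, 14.5) partially overlaps it — only the 54.25 mm² overlap (of its 117.00 mm²) is removed, clipping the outline; the 22.5×7 cube at (-1, 8) partially overlaps it — only the 40.25 mm² overlap (of its 157.50 mm²) is removed, clipping the outline — 2 connected regions; the cube at (-1, -0.5) is present — its section is the full 25.5×29.5 rectangle; Subtracting the remaining from the first: starting from the result so far, the 25.5×29.5 cube at (-1, -0.5) partially overlaps it — only the 83.00 mm² overlap (of its 752.25 mm²) is removed, clipping the outline — 1 connected region. The outline is a single polygon with 4 vertices. Extrusion per mm of travel: 0.6 × 0.2 / (π × 0.875²) = 0.049890. Accumulating E over each segment gives final E = 0.3492.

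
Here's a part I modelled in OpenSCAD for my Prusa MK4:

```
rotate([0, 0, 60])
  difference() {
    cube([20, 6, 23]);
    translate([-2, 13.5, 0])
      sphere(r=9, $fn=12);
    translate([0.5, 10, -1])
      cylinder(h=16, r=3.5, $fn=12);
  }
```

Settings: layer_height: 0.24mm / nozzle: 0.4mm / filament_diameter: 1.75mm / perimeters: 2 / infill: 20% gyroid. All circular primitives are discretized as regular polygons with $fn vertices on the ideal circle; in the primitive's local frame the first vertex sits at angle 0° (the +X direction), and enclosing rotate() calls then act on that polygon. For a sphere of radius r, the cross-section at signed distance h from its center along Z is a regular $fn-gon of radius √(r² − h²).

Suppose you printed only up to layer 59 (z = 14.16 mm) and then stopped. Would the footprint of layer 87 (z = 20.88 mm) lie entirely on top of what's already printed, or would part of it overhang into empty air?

Compare the two slices. At z = 14.16: the cube is present — its section is the full 20×6 rectangle (area 120.00 mm²); the sphere at (-2, 13.5) is absent (|z−center|=14.160 > r=9); the r=3.5 cylinder at (0.5, 10) gives a regular 12-gon of circumradius 3.5 (constant along its height) (area = (12/2)·3.500²·sin(360°/12) = 36.75 mm²); Subtracting the remaining from the first: starting from the 20×6 cube (120.00 mm²), the r=3.5 cylinder at (0.5, 10) misses the remaining region (no effect) — area = 120.00 mm²; (whole slice rotated 60° about Z — lengths, areas and connectivity unchanged). At z = 20.88: the 20×6 cube contributes its full rectangle (area 120.00 mm²); the sphere at (-2, 13.5) does not reach this height (|z−center|=20.880 > r=9); the cylinder at (0.5, 10) is not intersected at this z (z outside [-1, 15]); After the difference (first − rest): none of the subtracted shapes is present at this height, so the 20×6 cube is unchanged — area = 120.00 mm²; (rotated 60° about Z; rotation is an isometry so areas/perimeters/island counts are preserved). Checking containment: the cross-section at z = 20.88 is a subset of the cross-section at z = 14.16.

entirely on top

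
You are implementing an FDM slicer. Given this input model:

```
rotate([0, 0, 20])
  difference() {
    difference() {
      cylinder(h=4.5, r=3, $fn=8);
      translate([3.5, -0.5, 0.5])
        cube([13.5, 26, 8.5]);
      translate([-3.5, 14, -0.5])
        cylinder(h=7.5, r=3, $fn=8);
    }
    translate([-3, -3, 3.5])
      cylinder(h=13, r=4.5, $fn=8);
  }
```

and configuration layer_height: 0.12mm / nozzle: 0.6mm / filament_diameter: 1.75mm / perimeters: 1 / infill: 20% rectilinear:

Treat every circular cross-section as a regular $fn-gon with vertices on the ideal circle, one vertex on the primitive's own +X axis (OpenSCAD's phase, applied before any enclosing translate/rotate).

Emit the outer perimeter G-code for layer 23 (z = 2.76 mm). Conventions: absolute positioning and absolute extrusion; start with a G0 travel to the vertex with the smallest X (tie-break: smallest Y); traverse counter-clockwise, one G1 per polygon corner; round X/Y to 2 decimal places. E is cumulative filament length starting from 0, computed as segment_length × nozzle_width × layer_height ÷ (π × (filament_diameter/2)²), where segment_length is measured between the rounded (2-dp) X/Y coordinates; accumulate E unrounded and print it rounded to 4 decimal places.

At z = 2.76 mm: the cylinder: section is a regular 8-gon, circumradius r=3; the cube at (3.5, -0.5) is present — its section is the full 13.5×26 rectangle; the r=3 cylinder at (-3.5, 14) contributes a regular 8-gon of circumradius 3; Subtracting the remaining from the first: starting from the r=3 cylinder, the 13.5×26 cube at (3.5, -0.5) misses the remaining region (no effect); the r=3 cylinder at (-3.5, 14) misses the remaining region (no effect) — 1 connected region; the cylinder at (-3, -3) is not intersected at this z (z outside [3.5, 16.5]); Subtracting the remaining from the first: none of the subtracted shapes is present at this height, so the result so far is unchanged — 1 connected region; (rotated 20° about Z; rotation is an isometry so areas/perimeters/island counts are preserved). The outline is a single polygon with 8 vertices. Extrusion per mm of travel: 0.6 × 0.12 / (π × 0.875²) = 0.029934. Accumulating E over each segment gives final E = 0.5502.

G0 X-2.82 Y-1.03 Z2.76
G1 X-1.27 Y-2.72 E0.0686
G1 X1.03 Y-2.82 E0.1376
G1 X2.72 Y-1.27 E0.2062
G1 X2.82 Y1.03 E0.2751
G1 X1.27 Y2.72 E0.3438
G1 X-1.03 Y2.82 E0.4127
G1 X-2.72 Y1.27 E0.4813
G1 X-2.82 Y-1.03 E0.5502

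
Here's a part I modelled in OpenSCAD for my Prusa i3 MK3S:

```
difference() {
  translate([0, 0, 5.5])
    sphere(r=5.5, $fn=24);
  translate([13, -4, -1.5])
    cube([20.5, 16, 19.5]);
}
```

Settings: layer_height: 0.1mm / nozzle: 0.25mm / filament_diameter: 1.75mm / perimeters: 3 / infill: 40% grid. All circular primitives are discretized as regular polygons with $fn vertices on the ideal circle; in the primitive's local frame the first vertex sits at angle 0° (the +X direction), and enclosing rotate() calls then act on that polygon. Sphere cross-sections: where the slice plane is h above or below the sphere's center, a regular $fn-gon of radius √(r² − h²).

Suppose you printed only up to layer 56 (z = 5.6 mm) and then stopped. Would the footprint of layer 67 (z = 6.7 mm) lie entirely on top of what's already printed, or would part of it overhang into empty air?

entirely on top

Compare the two slices. At z = 5.6: the sphere: section is a regular 24-gon, circumradius = √(r²−h²) = √(5.5²−0.1²) = 5.499 (area = (24/2)·5.499²·sin(360°/24) = 93.92 mm²); the cube at (13, -4) is present — its section is the full 20.5×16 rectangle (area 328.00 mm²); Taking the first minus the rest: starting from the r=5.5 sphere (93.92 mm²), the 20.5×16 cube at (13, -4) misses the remaining region (no effect) — area = 93.92 mm². At z = 6.7: the sphere: section is a regular 24-gon, circumradius = √(r²−h²) = √(5.5²−1.2²) = 5.367 (area = (24/2)·5.367²·sin(360°/24) = 89.48 mm²); the cube at (13, -4) (footprint 20.5×16) is included at this height (area 328.00 mm²); Taking the first minus the rest: starting from the r=5.5 sphere (89.48 mm²), the 20.5×16 cube at (13, -4) misses the remaining region (no effect) — area = 89.48 mm². Checking containment: the cross-section at z = 6.7 is a subset of the cross-section at z = 5.6.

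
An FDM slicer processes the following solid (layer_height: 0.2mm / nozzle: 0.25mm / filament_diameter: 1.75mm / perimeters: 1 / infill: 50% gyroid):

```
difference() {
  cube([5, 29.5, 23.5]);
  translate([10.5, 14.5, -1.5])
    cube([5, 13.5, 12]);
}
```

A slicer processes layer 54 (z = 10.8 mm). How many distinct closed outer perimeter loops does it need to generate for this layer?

1

At z = 10.8 mm: the 5×29.5 cube contributes its full rectangle; the cube at (10.5, 14.5) is absent (z outside [-1.5, 10.5]); Taking the first minus the rest: none of the subtracted shapes is present at this height, so the 5×29.5 cube is unchanged — 1 connected region. The result has 1 disconnected region.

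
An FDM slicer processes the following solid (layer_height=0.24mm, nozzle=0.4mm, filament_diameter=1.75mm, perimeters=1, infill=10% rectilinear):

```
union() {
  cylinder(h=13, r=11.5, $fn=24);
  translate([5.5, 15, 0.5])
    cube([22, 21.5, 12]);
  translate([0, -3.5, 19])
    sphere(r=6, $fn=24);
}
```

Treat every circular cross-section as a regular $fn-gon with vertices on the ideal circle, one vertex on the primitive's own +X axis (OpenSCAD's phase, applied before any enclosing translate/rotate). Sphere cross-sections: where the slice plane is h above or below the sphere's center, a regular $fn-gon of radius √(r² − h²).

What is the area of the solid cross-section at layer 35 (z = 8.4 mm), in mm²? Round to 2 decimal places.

At z = 8.4 mm: the cylinder: section is a regular 24-gon, circumradius r=11.5 (area = (24/2)·11.500²·sin(360°/24) = 410.75 mm²); the cube at (5.5, 15) (footprint 22×21.5) is included at this height (area 473.00 mm²); the sphere at (0, -3.5) is absent (|z−center|=10.600 > r=6); Taking the union: the 2 present regions are separate (no shared area or edge), so areas and boundary lengths simply add and each stays a separate island — area = 883.75 mm². Overall, the cross-section has 2 separate islands. Net area = 883.75 mm².

883.75 mm²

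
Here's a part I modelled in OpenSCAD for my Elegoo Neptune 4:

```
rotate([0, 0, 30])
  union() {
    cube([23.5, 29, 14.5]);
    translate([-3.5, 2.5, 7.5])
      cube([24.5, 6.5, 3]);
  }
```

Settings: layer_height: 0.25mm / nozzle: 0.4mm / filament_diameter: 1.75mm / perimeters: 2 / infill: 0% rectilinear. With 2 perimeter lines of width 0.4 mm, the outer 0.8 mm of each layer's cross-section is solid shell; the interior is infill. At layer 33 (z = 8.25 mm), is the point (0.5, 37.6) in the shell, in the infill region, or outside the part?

At z = 8.25 mm: the cube (footprint 23.5×29) is included at this height; the 24.5×6.5 cube at (-3.5, 2.5) contributes its full rectangle; Combining (union): the regions partially overlap (shared area 136.50 mm²), so overlapping operands fuse into one piece — 1 connected region; (rotated 30° about Z; rotation is an isometry so areas/perimeters/island counts are preserved). Overall, the cross-section is a single solid region. Undo the 30° rotation: the query point maps to (19.233, 32.313) in the un-rotated model frame. The nearest boundary edge runs (0.00, 29.00)→(23.50, 29.00); distance from the point to it = 3.31 mm. The point is not inside any of the regions above, so it lies outside the cross-section (3.31 mm from the nearest boundary).

outside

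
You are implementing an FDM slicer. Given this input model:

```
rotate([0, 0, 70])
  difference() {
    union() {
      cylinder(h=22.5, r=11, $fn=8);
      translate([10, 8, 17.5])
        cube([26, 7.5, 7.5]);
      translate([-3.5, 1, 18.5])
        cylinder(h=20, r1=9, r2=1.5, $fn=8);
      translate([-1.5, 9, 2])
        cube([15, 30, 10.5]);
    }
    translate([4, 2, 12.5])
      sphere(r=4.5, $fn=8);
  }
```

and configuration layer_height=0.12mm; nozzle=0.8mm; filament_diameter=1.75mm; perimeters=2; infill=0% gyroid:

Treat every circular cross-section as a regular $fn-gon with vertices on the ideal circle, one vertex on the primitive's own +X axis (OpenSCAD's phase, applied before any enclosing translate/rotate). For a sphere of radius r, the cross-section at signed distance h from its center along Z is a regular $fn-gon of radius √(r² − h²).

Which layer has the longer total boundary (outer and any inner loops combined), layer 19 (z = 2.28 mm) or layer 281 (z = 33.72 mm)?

layer 19 (z = 2.28 mm)

Layer 19 (z = 2.28): the r=11 cylinder gives a regular 8-gon of circumradius 11 (constant along its height) (perimeter = 2·8·11.000·sin(180°/8) = 67.35 mm); the cube at (10, 8) does not reach this height (z outside [17.5, 25]); the cone at (-3.5, 1) is absent (z outside [18.5, 38.5]); the 15×30 cube at (-1.5, 9) contributes its full rectangle (perimeter 90.00 mm); Combining (union): the regions partially overlap (shared area 7.36 mm²), so the edge portions inside another operand are dropped and the merged outline is re-measured after clipping — boundary = 142.80 mm; the sphere at (4, 2) is not intersected at this z (|z−center|=10.220 > r=4.5); Taking the first minus the rest: none of the subtracted shapes is present at this height, so that combined region is unchanged — boundary = 142.80 mm; (rotated 70° about Z; rotation is an isometry so areas/perimeters/island counts are preserved). So its perimeter = 142.80 mm. Layer 281 (z = 33.72): the cylinder is not intersected at this z (z outside [0, 22.5]); the cube at (10, 8) is not intersected at this z (z outside [17.5, 25]); the cone at (-3.5, 1) contributes a regular 8-gon of circumradius 3.293 (interpolated between r1=9 and r2=1.5 at t=0.761) (perimeter = 2·8·3.293·sin(180°/8) = 20.16 mm); the cube at (-1.5, 9) does not reach this height (z outside [2, 12.5]); Combining (union): only the cone at (-3.5, 1) is present, so the union is just that shape — boundary = 20.16 mm; the sphere at (4, 2) is not intersected at this z (|z−center|=21.220 > r=4.5); Taking the first minus the rest: none of the subtracted shapes is present at this height, so the result so far is unchanged — boundary = 20.16 mm; (whole slice rotated 70° about Z — lengths, areas and connectivity unchanged). So its perimeter = 20.16 mm. Layer 19 is larger (142.80 vs 20.16 mm).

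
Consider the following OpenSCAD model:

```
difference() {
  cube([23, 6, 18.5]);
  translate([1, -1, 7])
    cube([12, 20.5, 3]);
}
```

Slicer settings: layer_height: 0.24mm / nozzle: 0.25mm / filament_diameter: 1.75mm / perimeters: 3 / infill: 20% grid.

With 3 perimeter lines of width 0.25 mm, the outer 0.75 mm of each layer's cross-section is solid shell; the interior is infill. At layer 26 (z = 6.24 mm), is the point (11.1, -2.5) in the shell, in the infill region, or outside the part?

At z = 6.24 mm: the cube (footprint 23×6) is included at this height; the cube at (1, -1) does not reach this height (z outside [7, 10]); Subtracting the remaining from the first: none of the subtracted shapes is present at this height, so the 23×6 cube is unchanged — 1 connected region. Overall, the cross-section is a single solid region. The nearest boundary edge runs (0.00, 0.00)→(23.00, 0.00); distance from the point to it = 2.50 mm. The point is not inside any of the regions above, so it lies outside the cross-section (2.50 mm from the nearest boundary).

outside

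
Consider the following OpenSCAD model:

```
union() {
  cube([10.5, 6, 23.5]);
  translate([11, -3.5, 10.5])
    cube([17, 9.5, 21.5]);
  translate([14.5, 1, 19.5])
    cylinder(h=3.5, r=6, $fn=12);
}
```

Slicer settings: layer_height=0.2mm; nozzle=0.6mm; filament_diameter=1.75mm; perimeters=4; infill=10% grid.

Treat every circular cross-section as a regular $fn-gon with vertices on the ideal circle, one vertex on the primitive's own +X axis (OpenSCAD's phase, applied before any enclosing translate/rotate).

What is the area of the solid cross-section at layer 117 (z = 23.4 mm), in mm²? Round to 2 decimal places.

At z = 23.4 mm: the cube is present — its section is the full 10.5×6 rectangle (area 63.00 mm²); the cube at (11, -3.5) (footprint 17×9.5) is included at this height (area 161.50 mm²); the cylinder at (14.5, 1) is not intersected at this z (z outside [19.5, 23]); Merging all regions: the 2 present regions are separate (no shared area or edge), so areas and boundary lengths simply add and each stays a separate island — area = 224.50 mm². Overall, the cross-section has 2 separate islands. Net area = 224.50 mm².

224.50 mm²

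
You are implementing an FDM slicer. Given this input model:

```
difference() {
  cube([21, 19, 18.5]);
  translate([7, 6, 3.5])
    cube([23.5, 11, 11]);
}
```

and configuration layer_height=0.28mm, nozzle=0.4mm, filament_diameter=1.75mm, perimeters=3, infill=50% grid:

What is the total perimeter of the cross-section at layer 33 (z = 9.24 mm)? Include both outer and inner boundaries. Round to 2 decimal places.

At z = 9.24 mm: the cube is present — its section is the full 21×19 rectangle (perimeter 80.00 mm); the cube at (7, 6) (footprint 23.5×11) is included at this height (perimeter 69.00 mm); Subtracting the remaining from the first: starting from the 21×19 cube, the 23.5×11 cube at (7, 6) partially overlaps it — only the 154.00 mm² overlap (of its 258.50 mm²) is removed, clipping the outline — boundary = 108.00 mm. Overall, the cross-section is a single solid region. Total boundary length (outer) = 108.00 mm.

108.00 mm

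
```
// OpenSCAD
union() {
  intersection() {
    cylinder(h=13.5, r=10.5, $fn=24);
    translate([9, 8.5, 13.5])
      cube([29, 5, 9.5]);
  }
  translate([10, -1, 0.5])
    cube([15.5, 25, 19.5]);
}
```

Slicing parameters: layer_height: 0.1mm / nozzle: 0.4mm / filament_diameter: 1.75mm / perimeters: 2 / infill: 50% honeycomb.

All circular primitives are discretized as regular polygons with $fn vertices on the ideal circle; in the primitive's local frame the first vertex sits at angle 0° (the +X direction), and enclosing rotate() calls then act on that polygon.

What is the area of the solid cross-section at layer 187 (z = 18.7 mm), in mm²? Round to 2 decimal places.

387.50 mm²

At z = 18.7 mm: the cylinder is absent (z outside [0, 13.5]); the cube at (9, 8.5) (footprint 29×5) is included at this height (area 145.00 mm²); Taking the intersection: at least one operand is absent at this height, so nothing remains; the cube at (10, -1) is present — its section is the full 15.5×25 rectangle (area 387.50 mm²); Merging all regions: only the 15.5×25 cube at (10, -1) is present, so the union is just that shape — area = 387.50 mm². Overall, the cross-section is a single solid region. Net area = 387.50 mm².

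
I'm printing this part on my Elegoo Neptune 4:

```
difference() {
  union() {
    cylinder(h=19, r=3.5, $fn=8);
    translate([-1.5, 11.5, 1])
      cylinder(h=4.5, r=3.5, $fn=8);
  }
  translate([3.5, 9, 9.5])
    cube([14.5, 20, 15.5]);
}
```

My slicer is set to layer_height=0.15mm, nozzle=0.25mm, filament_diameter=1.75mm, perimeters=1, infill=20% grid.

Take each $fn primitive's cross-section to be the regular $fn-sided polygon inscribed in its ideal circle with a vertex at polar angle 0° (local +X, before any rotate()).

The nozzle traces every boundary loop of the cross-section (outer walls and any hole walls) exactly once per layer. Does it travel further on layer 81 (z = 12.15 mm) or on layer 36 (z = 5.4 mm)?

layer 36 (z = 5.4 mm)

Layer 81 (z = 12.15): the r=3.5 cylinder gives a regular 8-gon of circumradius 3.5 (constant along its height) (perimeter = 2·8·3.500·sin(180°/8) = 21.43 mm); the cylinder at (-1.5, 11.5) is absent (z outside [1, 5.5]); Merging all regions: only the r=3.5 cylinder is present, so the union is just that shape — boundary = 21.43 mm; the cube at (3.5, 9) is present — its section is the full 14.5×20 rectangle (perimeter 69.00 mm); Taking the first minus the rest: starting from the result so far, the 14.5×20 cube at (3.5, 9) misses the remaining region (no effect) — boundary = 21.43 mm. So its perimeter = 21.43 mm. Layer 36 (z = 5.4): the cylinder: section is a regular 8-gon, circumradius r=3.5 (perimeter = 2·8·3.500·sin(180°/8) = 21.43 mm); the cylinder at (-1.5, 11.5): section is a regular 8-gon, circumradius r=3.5 (perimeter = 2·8·3.500·sin(180°/8) = 21.43 mm); Merging all regions: the 2 present regions are separate (no shared area or edge), so areas and boundary lengths simply add and each stays a separate island — boundary = 42.86 mm; the cube at (3.5, 9) is absent (z outside [9.5, 25]); After the difference (first − rest): none of the subtracted shapes is present at this height, so that combined region is unchanged — boundary = 42.86 mm. So its perimeter = 42.86 mm. Layer 36 is larger (42.86 vs 21.43 mm).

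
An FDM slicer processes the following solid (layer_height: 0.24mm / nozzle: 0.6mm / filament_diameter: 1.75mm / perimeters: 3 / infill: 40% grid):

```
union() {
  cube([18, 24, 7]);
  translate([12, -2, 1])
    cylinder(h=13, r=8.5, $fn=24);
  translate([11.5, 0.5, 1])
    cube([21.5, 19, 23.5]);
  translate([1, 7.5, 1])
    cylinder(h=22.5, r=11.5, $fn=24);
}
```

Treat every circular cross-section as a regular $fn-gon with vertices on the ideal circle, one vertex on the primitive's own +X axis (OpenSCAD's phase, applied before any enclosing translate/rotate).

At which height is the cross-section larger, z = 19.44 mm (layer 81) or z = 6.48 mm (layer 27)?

Layer 81 (z = 19.44): the cube is absent (z outside [0, 7]); the cylinder at (12, -2) is not intersected at this z (z outside [1, 14]); the cube at (11.5, 0.5) is present — its section is the full 21.5×19 rectangle (area 408.50 mm²); the r=11.5 cylinder at (1, 7.5) gives a regular 24-gon of circumradius 11.5 (constant along its height) (area = (24/2)·11.500²·sin(360°/24) = 410.75 mm²); Taking the union: the regions partially overlap — summed areas 819.25 mm² minus the doubly-counted overlap 5.68 mm² gives 813.57 mm² — area = 813.57 mm². So its area = 813.57 mm². Layer 27 (z = 6.48): the 18×24 cube contributes its full rectangle (area 432.00 mm²); the cylinder at (12, -2): section is a regular 24-gon, circumradius r=8.5 (area = (24/2)·8.500²·sin(360°/24) = 224.40 mm²); the 21.5×19 cube at (11.5, 0.5) contributes its full rectangle (area 408.50 mm²); the cylinder at (1, 7.5): section is a regular 24-gon, circumradius r=11.5 (area = (24/2)·11.500²·sin(360°/24) = 410.75 mm²); Merging all regions: the regions partially overlap — summed areas 1475.64 mm² minus the doubly-counted overlap 415.41 mm² gives 1060.23 mm² — area = 1060.23 mm². So its area = 1060.23 mm². Layer 27 is larger (1060.23 vs 813.57 mm²).

layer 27 (z = 6.48 mm)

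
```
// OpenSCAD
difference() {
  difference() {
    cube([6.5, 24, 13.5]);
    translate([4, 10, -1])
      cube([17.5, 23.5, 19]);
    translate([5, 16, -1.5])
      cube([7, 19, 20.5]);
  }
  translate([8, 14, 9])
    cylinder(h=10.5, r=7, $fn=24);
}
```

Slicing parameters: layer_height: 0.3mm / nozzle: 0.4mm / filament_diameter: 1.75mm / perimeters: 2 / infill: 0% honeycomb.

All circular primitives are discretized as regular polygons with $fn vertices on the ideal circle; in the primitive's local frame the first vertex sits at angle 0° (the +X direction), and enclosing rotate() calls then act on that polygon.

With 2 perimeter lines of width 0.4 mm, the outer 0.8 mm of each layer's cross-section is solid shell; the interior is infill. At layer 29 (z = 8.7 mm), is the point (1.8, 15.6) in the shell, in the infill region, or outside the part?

infill

At z = 8.7 mm: the cube is present — its section is the full 6.5×24 rectangle; the cube at (4, 10) is present — its section is the full 17.5×23.5 rectangle; the 7×19 cube at (5, 16) contributes its full rectangle; Taking the first minus the rest: starting from the 6.5×24 cube, the 17.5×23.5 cube at (4, 10) partially overlaps it — only the 35.00 mm² overlap (of its 411.25 mm²) is removed, clipping the outline; the 7×19 cube at (5, 16) misses the remaining region (no effect) — 1 connected region; the cylinder at (8, 14) is absent (z outside [9, 19.5]); After the difference (first − rest): none of the subtracted shapes is present at this height, so that combined region is unchanged — 1 connected region. Overall, the cross-section is a single solid region. The nearest boundary edge runs (0.00, 0.00)→(0.00, 24.00); distance from the point to it = 1.80 mm. The point is inside the cross-section and 1.80 mm from the nearest boundary — more than the 0.8 mm shell width (2 × 0.4), so it's in the infill interior.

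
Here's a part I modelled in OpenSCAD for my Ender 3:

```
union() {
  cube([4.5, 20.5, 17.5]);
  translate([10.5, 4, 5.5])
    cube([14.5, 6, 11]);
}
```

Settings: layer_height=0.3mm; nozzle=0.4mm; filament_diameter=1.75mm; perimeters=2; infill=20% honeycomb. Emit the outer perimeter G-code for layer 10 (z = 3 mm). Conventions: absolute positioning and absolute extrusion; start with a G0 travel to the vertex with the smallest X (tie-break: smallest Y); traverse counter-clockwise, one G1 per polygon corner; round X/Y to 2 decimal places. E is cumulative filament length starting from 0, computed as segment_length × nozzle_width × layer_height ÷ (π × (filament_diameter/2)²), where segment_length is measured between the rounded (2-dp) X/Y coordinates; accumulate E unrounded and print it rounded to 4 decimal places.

G0 X0.00 Y0.00 Z3.00
G1 X4.50 Y0.00 E0.2245
G1 X4.50 Y20.50 E1.2473
G1 X0.00 Y20.50 E1.4718
G1 X0.00 Y0.00 E2.4945

At z = 3 mm: the 4.5×20.5 cube contributes its full rectangle; the cube at (10.5, 4) is absent (z outside [5.5, 16.5]); Taking the union: only the 4.5×20.5 cube is present, so the union is just that shape — 1 connected region. The outline is a single polygon with 4 vertices. Extrusion per mm of travel: 0.4 × 0.3 / (π × 0.875²) = 0.049890. Accumulating E over each segment gives final E = 2.4945.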